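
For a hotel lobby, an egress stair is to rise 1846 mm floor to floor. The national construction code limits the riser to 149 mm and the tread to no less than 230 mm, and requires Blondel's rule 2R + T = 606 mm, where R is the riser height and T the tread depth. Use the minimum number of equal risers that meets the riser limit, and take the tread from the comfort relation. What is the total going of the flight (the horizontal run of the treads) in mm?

⌈1846/149⌉ = 13 risers.
Riser R = 1846 / 13 = 142 mm, within the 149 mm limit.
From 2R + T = 606: T = 606 − 284 = 322 mm.
13 risers give 12 treads; going = 12 × 322 = 3864 mm.

3864 mm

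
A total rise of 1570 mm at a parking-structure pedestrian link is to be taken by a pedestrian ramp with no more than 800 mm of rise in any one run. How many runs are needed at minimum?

1570 / 800 = 1.962 → round up to 2 ramp runs.

2 runs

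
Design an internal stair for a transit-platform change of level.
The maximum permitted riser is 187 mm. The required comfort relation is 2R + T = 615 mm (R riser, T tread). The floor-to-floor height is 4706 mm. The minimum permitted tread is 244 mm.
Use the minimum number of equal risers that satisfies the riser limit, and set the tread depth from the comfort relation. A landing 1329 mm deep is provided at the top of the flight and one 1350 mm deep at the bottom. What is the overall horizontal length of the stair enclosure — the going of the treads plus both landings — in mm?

9004 mm

4706 / 187 = 25.17, so 26 risers are needed.
Riser R = 4706 / 26 = 181 mm, within the 187 mm limit.
T = 615 − 2·181 = 253 mm, which satisfies the 244 mm minimum.
Treads = 26 − 1 = 25; going = 25 × 253 = 6325 mm.
Add landings: 6325 + 1329 + 1350 = 9004 mm.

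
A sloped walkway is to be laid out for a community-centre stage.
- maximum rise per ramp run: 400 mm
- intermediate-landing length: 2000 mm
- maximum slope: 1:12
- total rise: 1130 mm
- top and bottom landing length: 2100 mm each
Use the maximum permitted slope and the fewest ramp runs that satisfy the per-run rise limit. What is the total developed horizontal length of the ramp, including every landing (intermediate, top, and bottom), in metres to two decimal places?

21.76 m

1130 / 400 = 2.825 → round up to 3 ramp runs. That means 2 intermediate landings.
Horizontal run for 1130 mm of rise at 1:12 is 1130 × 12 = 13560 mm.
2 intermediate landings contribute 2 × 2000 = 4000 mm.
Top and bottom landings: 2 × 2100 = 4200 mm.
Total = 13560 + 4000 + 4200 = 21760 mm.
= 21.76 m.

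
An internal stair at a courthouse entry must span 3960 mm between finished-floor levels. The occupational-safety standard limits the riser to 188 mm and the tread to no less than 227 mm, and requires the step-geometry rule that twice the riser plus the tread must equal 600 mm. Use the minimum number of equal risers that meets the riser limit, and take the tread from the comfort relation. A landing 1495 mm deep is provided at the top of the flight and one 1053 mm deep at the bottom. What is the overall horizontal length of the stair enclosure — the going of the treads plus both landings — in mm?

3960 / 188 = 21.064 → round up to 22 risers.
R = 3960 ÷ 22 = 180 mm.
Tread T = 600 − 2 × 180 = 240 mm (≥ 227 mm).
Going = (22 − 1) × 240 = 5040 mm.
Enclosure = 5040 + 1495 + 1053 = 7588 mm.

7588 mm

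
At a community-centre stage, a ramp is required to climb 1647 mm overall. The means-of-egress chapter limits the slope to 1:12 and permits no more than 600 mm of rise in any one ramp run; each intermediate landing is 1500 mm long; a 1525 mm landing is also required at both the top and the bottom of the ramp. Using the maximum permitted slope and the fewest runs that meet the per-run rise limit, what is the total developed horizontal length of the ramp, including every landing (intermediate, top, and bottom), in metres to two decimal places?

25.81 m

At most 600 each: 1647/600 = 2.75, giving 3 ramp runs. That means 2 intermediate landings.
Ramp run (horizontal) at 1:12: 1647 × 12 = 19764 mm.
Intermediate landings: 2 × 1500 = 3000 mm.
Top and bottom landings: 2 × 1525 = 3050 mm.
Total = 19764 + 3000 + 3050 = 25814 mm.
= 25.81 m.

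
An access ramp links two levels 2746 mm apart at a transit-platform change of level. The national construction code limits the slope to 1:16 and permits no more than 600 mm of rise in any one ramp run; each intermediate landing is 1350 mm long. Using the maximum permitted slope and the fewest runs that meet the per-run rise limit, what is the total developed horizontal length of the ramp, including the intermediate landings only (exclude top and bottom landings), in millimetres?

49336 mm

At most 600 each: 2746/600 = 4.58, giving 5 ramp runs. That means 4 intermediate landings.
Horizontal run for 2746 mm of rise at 1:16 is 2746 × 16 = 43936 mm.
Intermediate landings: 4 × 1350 = 5400 mm.
Total developed length = 43936 + 5400 = 49336 mm.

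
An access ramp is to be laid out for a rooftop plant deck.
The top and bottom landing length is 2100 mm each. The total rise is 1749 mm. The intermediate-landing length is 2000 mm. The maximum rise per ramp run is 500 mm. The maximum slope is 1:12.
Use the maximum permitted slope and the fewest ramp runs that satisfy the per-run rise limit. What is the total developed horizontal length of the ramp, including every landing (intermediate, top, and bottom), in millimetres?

31188 mm

1749 / 500 = 3.50, so 4 ramp runs are needed. That means 3 intermediate landings.
Ramp run (horizontal) at 1:12: 1749 × 12 = 20988 mm.
3 intermediate landings contribute 3 × 2000 = 6000 mm.
Top and bottom landings: 2 × 2100 = 4200 mm.
Total = 20988 + 6000 + 4200 = 31188 mm.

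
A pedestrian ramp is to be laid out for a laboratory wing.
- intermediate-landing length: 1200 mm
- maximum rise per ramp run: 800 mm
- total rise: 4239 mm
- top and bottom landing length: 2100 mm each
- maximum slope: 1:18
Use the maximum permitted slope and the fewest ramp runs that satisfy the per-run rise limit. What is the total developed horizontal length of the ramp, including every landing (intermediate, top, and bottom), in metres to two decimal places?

⌈4239/800⌉ = 6 ramp runs. That means 5 intermediate landings.
Horizontal run for 4239 mm of rise at 1:18 is 4239 × 18 = 76302 mm.
Intermediate landings: 5 × 1200 = 6000 mm.
Top and bottom landings: 2 × 2100 = 4200 mm.
Total = 76302 + 6000 + 4200 = 86502 mm.
= 86.50 m.

86.50 m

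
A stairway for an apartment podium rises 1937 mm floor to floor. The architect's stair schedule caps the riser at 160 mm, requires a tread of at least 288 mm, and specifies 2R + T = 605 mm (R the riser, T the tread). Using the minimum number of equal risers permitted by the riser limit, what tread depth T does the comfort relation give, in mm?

307 mm

⌈1937/160⌉ = 13 risers.
Each riser is 1937/13 = 149 mm (≤ 160 mm).
From 2R + T = 605: T = 605 − 298 = 307 mm.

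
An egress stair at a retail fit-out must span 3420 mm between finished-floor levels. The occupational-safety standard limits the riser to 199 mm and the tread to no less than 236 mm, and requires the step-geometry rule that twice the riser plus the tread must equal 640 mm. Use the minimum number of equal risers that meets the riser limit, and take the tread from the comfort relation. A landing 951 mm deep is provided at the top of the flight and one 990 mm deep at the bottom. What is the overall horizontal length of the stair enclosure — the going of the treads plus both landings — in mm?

⌈3420/199⌉ = 18 risers.
R = 3420 ÷ 18 = 190 mm.
From 2R + T = 640: T = 640 − 380 = 260 mm.
Treads = 18 − 1 = 17; going = 17 × 260 = 4420 mm.
Add landings: 4420 + 951 + 990 = 6361 mm.

6361 mm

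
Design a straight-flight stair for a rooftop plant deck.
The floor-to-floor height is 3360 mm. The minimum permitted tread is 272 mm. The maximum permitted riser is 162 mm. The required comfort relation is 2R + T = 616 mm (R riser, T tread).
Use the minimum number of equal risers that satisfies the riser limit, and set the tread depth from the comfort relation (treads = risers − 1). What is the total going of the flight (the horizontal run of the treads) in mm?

5920 mm

⌈3360/162⌉ = 21 risers.
R = 3360 ÷ 21 = 160 mm.
From 2R + T = 616: T = 616 − 320 = 296 mm.
Going = (21 − 1) × 296 = 5920 mm.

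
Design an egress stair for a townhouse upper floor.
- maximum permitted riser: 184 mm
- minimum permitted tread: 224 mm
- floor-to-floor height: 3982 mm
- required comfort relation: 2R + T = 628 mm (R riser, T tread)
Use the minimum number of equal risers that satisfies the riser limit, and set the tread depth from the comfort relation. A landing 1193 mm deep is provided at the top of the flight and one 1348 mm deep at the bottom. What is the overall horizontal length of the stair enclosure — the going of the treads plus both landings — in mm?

3982 / 184 = 21.64, so 22 risers are needed.
R = 3982 ÷ 22 = 181 mm.
Tread T = 628 − 2 × 181 = 266 mm (≥ 224 mm).
22 risers give 21 treads; going = 21 × 266 = 5586 mm.
Add landings: 5586 + 1193 + 1348 = 8127 mm.

8127 mm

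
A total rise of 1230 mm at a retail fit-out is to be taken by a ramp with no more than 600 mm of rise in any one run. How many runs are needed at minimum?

3 runs

⌈1230/600⌉ = 3 ramp runs.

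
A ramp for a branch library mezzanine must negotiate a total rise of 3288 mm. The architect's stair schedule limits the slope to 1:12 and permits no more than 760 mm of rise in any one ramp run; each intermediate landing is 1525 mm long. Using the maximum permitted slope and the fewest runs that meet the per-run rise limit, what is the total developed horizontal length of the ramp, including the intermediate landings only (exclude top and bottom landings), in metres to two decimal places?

45.56 m

⌈3288/760⌉ = 5 ramp runs. That means 4 intermediate landings.
Horizontal run for 3288 mm of rise at 1:12 is 3288 × 12 = 39456 mm.
Intermediate landings: 4 × 1525 = 6100 mm.
Total developed length = 39456 + 6100 = 45556 mm.
= 45.56 m.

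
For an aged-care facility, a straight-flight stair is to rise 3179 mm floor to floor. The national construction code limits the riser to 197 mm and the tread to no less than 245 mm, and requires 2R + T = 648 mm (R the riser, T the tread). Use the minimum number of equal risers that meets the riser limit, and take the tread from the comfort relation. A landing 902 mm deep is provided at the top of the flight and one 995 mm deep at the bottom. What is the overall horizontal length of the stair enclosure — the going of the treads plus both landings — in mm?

6281 mm

⌈3179/197⌉ = 17 risers.
Each riser is 3179/17 = 187 mm (≤ 197 mm).
From 2R + T = 648: T = 648 − 374 = 274 mm.
17 risers give 16 treads; going = 16 × 274 = 4384 mm.
Add landings: 4384 + 902 + 995 = 6281 mm.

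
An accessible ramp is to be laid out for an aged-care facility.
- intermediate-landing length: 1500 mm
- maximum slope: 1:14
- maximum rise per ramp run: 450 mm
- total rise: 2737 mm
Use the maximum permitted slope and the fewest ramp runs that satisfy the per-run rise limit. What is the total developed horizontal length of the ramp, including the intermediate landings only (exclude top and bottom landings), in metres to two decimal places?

47.32 m

⌈2737/450⌉ = 7 ramp runs. That means 6 intermediate landings.
Ramp run (horizontal) at 1:14: 2737 × 14 = 38318 mm.
6 intermediate landings contribute 6 × 1500 = 9000 mm.
Developed length = 38318 + 9000 = 47318 mm.
= 47.32 m.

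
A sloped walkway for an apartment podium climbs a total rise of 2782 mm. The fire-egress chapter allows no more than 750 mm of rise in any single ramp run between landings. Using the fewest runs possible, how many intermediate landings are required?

3 intermediate landings

2782 / 750 = 3.709 → round up to 4 ramp runs.
4 runs are separated by 3 intermediate landings.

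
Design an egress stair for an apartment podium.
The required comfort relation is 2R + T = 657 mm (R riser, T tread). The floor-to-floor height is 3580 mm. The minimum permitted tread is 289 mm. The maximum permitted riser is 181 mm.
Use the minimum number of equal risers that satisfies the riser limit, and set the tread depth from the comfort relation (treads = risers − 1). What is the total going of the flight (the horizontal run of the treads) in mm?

At most 181 each: 3580/181 = 19.78, giving 20 risers.
R = 3580 ÷ 20 = 179 mm.
Tread T = 657 − 2 × 179 = 299 mm (≥ 289 mm).
Going = (20 − 1) × 299 = 5681 mm.

5681 mm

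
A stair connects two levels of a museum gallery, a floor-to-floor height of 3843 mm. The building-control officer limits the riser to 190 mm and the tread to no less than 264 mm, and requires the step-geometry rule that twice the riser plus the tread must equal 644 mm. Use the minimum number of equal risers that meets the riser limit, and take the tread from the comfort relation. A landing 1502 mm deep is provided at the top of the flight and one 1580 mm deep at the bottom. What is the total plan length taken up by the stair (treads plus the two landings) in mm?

3843 / 190 = 20.23, so 21 risers are needed.
Each riser is 3843/21 = 183 mm (≤ 190 mm).
From 2R + T = 644: T = 644 − 366 = 278 mm.
Treads = 21 − 1 = 20; going = 20 × 278 = 5560 mm.
Add landings: 5560 + 1502 + 1580 = 8642 mm.

8642 mm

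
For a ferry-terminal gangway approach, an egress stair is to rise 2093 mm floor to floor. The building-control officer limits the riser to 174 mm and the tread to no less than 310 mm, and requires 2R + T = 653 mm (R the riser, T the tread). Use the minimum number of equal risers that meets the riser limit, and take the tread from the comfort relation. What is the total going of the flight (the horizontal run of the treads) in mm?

⌈2093/174⌉ = 13 risers.
Each riser is 2093/13 = 161 mm (≤ 174 mm).
Tread T = 653 − 2 × 161 = 331 mm (≥ 310 mm).
13 risers give 12 treads; going = 12 × 331 = 3972 mm.

3972 mm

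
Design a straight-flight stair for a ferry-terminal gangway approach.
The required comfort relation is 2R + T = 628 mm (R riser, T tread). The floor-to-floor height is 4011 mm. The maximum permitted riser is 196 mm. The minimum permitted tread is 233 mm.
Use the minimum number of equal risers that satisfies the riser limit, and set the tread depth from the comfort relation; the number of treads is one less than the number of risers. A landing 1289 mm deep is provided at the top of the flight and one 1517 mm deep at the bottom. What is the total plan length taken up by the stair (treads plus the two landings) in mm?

7726 mm

⌈4011/196⌉ = 21 risers.
Riser R = 4011 / 21 = 191 mm, within the 196 mm limit.
Tread T = 628 − 2 × 191 = 246 mm (≥ 233 mm).
Going = (21 − 1) × 246 = 4920 mm.
Enclosure = 4920 + 1289 + 1517 = 7726 mm.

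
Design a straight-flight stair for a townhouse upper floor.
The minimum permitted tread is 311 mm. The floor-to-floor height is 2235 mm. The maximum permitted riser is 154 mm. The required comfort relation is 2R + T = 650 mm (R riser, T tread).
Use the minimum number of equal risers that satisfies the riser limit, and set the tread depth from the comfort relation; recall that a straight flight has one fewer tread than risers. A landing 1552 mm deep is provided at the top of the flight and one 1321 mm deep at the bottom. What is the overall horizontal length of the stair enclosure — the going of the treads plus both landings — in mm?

7801 mm

At most 154 each: 2235/154 = 14.51, giving 15 risers.
Each riser is 2235/15 = 149 mm (≤ 154 mm).
From 2R + T = 650: T = 650 − 298 = 352 mm.
Treads = 15 − 1 = 14; going = 14 × 352 = 4928 mm.
Enclosure = 4928 + 1552 + 1321 = 7801 mm.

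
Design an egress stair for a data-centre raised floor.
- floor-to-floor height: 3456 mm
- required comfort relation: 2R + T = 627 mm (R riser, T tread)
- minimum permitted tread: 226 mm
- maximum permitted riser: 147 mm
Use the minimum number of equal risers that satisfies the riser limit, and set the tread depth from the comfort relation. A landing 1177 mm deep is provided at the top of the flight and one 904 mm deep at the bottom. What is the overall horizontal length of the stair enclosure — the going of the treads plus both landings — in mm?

9878 mm

⌈3456/147⌉ = 24 risers.
R = 3456 ÷ 24 = 144 mm.
Tread T = 627 − 2 × 144 = 339 mm (≥ 226 mm).
24 risers give 23 treads; going = 23 × 339 = 7797 mm.
Enclosure = 7797 + 1177 + 904 = 9878 mm.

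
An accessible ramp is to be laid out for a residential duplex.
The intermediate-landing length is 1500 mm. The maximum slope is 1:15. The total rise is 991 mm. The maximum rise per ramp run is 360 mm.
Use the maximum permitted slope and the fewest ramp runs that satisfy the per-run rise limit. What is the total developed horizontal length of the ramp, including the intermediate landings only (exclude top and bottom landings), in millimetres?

17865 mm

At most 360 each: 991/360 = 2.75, giving 3 ramp runs. That means 2 intermediate landings.
Horizontal run for 991 mm of rise at 1:15 is 991 × 15 = 14865 mm.
Intermediate landings: 2 × 1500 = 3000 mm.
Total developed length = 14865 + 3000 = 17865 mm.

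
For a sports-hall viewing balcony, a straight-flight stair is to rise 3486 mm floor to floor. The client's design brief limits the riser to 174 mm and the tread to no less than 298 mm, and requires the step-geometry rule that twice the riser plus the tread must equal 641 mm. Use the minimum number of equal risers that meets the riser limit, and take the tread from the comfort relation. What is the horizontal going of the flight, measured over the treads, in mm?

3486 / 174 = 20.03, so 21 risers are needed.
R = 3486 ÷ 21 = 166 mm.
T = 641 − 2·166 = 309 mm, which satisfies the 298 mm minimum.
Going = (21 − 1) × 309 = 6180 mm.

6180 mm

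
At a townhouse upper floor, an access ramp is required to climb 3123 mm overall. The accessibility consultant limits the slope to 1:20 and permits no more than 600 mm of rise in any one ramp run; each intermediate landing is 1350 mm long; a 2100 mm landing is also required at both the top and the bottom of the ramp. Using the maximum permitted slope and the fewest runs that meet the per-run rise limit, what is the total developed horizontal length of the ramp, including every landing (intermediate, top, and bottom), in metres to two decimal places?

⌈3123/600⌉ = 6 ramp runs. That means 5 intermediate landings.
Ramp run (horizontal) at 1:20: 3123 × 20 = 62460 mm.
5 intermediate landings contribute 5 × 1350 = 6750 mm.
Top and bottom landings: 2 × 2100 = 4200 mm.
Total = 62460 + 6750 + 4200 = 73410 mm.
= 73.41 m.

73.41 m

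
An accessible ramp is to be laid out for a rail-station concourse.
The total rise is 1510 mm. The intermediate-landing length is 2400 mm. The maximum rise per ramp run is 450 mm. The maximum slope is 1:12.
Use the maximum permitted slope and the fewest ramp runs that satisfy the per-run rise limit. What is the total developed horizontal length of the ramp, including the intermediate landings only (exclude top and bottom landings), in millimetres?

1510 / 450 = 3.356 → round up to 4 ramp runs. That means 3 intermediate landings.
Ramp run (horizontal) at 1:12: 1510 × 12 = 18120 mm.
3 intermediate landings contribute 3 × 2400 = 7200 mm.
Total developed length = 18120 + 7200 = 25320 mm.

25320 mm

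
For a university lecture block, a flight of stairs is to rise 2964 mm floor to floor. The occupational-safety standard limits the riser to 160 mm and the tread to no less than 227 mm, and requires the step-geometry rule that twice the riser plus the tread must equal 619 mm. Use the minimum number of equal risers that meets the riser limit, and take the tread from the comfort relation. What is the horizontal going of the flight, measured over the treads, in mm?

At most 160 each: 2964/160 = 18.52, giving 19 risers.
Each riser is 2964/19 = 156 mm (≤ 160 mm).
From 2R + T = 619: T = 619 − 312 = 307 mm.
Treads = 19 − 1 = 18; going = 18 × 307 = 5526 mm.

5526 mm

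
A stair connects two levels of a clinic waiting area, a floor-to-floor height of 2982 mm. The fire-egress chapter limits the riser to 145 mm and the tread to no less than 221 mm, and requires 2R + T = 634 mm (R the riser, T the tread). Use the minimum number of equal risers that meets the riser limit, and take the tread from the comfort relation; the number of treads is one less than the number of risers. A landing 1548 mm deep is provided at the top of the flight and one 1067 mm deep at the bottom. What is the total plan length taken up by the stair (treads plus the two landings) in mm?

9615 mm

⌈2982/145⌉ = 21 risers.
Riser R = 2982 / 21 = 142 mm, within the 145 mm limit.
Tread T = 634 − 2 × 142 = 350 mm (≥ 221 mm).
Going = (21 − 1) × 350 = 7000 mm.
Add landings: 7000 + 1548 + 1067 = 9615 mm.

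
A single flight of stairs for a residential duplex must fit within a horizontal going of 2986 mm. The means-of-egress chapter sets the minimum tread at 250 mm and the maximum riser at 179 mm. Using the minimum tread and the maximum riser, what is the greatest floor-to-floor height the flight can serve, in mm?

2148 mm

2986 / 250 = 11.94, so 11 treads fit.
Risers = treads + 1 = 12.
Maximum height = 12 × 179 = 2148 mm.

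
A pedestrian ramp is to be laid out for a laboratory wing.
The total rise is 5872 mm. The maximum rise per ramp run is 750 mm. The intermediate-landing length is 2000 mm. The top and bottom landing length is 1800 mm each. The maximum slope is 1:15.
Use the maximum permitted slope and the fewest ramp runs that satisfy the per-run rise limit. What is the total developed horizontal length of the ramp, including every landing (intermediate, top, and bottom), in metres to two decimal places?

105.68 m

⌈5872/750⌉ = 8 ramp runs. That means 7 intermediate landings.
Ramp run (horizontal) at 1:15: 5872 × 15 = 88080 mm.
7 intermediate landings contribute 7 × 2000 = 14000 mm.
Top and bottom landings: 2 × 1800 = 3600 mm.
Total = 88080 + 14000 + 3600 = 105680 mm.
= 105.68 m.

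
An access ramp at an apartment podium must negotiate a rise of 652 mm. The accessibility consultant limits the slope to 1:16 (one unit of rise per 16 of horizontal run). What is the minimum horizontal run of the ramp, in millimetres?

At 1:16 the run is 16 × 652 = 10432 mm.

10432 mm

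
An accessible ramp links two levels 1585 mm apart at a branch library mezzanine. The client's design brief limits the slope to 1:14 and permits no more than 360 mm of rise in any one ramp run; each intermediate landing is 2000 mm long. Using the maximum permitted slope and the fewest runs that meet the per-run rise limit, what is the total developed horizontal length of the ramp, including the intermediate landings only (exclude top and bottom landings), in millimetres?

30190 mm

1585 / 360 = 4.403 → round up to 5 ramp runs. That means 4 intermediate landings.
Ramp run (horizontal) at 1:14: 1585 × 14 = 22190 mm.
4 intermediate landings contribute 4 × 2000 = 8000 mm.
Developed length = 22190 + 8000 = 30190 mm.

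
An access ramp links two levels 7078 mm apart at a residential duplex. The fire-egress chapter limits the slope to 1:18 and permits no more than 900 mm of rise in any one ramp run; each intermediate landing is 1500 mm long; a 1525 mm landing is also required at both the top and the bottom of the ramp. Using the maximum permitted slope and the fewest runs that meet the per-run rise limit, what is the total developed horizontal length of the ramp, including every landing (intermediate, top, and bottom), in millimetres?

7078 / 900 = 7.86, so 8 ramp runs are needed. That means 7 intermediate landings.
Ramp run (horizontal) at 1:18: 7078 × 18 = 127404 mm.
Intermediate landings: 7 × 1500 = 10500 mm.
Top and bottom landings: 2 × 1525 = 3050 mm.
Total = 127404 + 10500 + 3050 = 140954 mm.

140954 mm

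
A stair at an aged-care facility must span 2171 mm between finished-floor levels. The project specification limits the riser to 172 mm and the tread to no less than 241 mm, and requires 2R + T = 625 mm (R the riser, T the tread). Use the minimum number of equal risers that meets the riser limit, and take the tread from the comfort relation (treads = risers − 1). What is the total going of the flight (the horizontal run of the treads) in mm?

3492 mm

2171 / 172 = 12.62, so 13 risers are needed.
Each riser is 2171/13 = 167 mm (≤ 172 mm).
From 2R + T = 625: T = 625 − 334 = 291 mm.
13 risers give 12 treads; going = 12 × 291 = 3492 mm.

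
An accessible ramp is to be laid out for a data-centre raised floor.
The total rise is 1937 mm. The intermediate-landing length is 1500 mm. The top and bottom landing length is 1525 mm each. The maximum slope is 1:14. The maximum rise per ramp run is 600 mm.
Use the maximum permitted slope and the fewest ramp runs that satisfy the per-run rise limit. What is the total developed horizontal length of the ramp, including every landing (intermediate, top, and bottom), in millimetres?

34668 mm

1937 / 600 = 3.228 → round up to 4 ramp runs. That means 3 intermediate landings.
Ramp run (horizontal) at 1:14: 1937 × 14 = 27118 mm.
Intermediate landings: 3 × 1500 = 4500 mm.
Top and bottom landings: 2 × 1525 = 3050 mm.
Total = 27118 + 4500 + 3050 = 34668 mm.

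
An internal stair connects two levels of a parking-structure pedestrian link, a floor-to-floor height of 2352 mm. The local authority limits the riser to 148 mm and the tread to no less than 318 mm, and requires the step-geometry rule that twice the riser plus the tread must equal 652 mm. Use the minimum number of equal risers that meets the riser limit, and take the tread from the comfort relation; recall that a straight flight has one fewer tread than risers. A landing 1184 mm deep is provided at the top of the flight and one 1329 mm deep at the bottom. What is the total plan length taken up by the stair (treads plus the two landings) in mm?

7883 mm

At most 148 each: 2352/148 = 15.89, giving 16 risers.
Each riser is 2352/16 = 147 mm (≤ 148 mm).
From 2R + T = 652: T = 652 − 294 = 358 mm.
16 risers give 15 treads; going = 15 × 358 = 5370 mm.
Enclosure = 5370 + 1184 + 1329 = 7883 mm.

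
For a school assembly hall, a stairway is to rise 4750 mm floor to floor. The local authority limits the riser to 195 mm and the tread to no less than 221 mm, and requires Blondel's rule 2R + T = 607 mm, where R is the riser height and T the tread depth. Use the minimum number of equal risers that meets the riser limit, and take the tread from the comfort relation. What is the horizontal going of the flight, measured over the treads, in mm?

5448 mm

4750 / 195 = 24.359 → round up to 25 risers.
R = 4750 ÷ 25 = 190 mm.
Tread T = 607 − 2 × 190 = 227 mm (≥ 221 mm).
Going = (25 − 1) × 227 = 5448 mm.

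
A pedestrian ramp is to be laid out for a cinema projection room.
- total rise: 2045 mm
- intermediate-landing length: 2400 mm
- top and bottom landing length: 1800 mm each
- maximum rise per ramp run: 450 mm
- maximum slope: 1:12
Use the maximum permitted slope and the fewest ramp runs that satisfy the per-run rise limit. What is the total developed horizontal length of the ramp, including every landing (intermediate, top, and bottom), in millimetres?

2045 / 450 = 4.544 → round up to 5 ramp runs. That means 4 intermediate landings.
Ramp run (horizontal) at 1:12: 2045 × 12 = 24540 mm.
4 intermediate landings contribute 4 × 2400 = 9600 mm.
Top and bottom landings: 2 × 1800 = 3600 mm.
Total = 24540 + 9600 + 3600 = 37740 mm.

37740 mm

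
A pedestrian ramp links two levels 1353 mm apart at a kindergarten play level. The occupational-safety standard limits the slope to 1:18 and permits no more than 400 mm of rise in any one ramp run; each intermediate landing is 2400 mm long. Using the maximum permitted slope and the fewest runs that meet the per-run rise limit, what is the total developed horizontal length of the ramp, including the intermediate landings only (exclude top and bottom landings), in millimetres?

31554 mm

1353 / 400 = 3.382 → round up to 4 ramp runs. That means 3 intermediate landings.
Ramp run (horizontal) at 1:18: 1353 × 18 = 24354 mm.
Intermediate landings: 3 × 2400 = 7200 mm.
Total developed length = 24354 + 7200 = 31554 mm.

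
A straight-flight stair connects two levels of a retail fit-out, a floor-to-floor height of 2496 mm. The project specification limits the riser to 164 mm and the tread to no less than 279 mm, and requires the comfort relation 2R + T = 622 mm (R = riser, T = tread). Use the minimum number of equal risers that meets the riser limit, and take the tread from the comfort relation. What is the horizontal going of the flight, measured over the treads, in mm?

4650 mm

2496 / 164 = 15.22, so 16 risers are needed.
R = 2496 ÷ 16 = 156 mm.
T = 622 − 2·156 = 310 mm, which satisfies the 279 mm minimum.
Treads = 16 − 1 = 15; going = 15 × 310 = 4650 mm.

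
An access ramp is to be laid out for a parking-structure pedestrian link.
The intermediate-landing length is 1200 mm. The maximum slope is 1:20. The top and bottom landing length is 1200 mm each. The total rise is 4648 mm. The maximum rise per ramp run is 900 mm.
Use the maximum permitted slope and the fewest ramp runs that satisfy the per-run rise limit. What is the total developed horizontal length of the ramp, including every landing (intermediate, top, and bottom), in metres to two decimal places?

101.36 m

⌈4648/900⌉ = 6 ramp runs. That means 5 intermediate landings.
Ramp run (horizontal) at 1:20: 4648 × 20 = 92960 mm.
5 intermediate landings contribute 5 × 1200 = 6000 mm.
Top and bottom landings: 2 × 1200 = 2400 mm.
Total = 92960 + 6000 + 2400 = 101360 mm.
= 101.36 m.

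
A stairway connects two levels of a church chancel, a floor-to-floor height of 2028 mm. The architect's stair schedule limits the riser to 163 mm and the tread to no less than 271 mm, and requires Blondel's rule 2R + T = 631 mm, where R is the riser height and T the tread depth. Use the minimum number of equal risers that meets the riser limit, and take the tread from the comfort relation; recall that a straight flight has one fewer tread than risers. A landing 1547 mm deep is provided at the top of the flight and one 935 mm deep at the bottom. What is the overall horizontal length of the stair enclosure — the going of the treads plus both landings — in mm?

6310 mm

At most 163 each: 2028/163 = 12.44, giving 13 risers.
Riser R = 2028 / 13 = 156 mm, within the 163 mm limit.
Tread T = 631 − 2 × 156 = 319 mm (≥ 271 mm).
Going = (13 − 1) × 319 = 3828 mm.
Enclosure = 3828 + 1547 + 935 = 6310 mm.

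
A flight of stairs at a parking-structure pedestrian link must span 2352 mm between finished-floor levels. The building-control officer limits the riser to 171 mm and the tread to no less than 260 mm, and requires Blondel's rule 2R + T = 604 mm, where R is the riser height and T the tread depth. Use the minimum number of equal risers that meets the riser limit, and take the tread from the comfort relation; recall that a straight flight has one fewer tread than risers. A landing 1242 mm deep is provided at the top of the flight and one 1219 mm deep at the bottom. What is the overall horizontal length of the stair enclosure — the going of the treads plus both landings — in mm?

5945 mm

2352 / 171 = 13.75, so 14 risers are needed.
Riser R = 2352 / 14 = 168 mm, within the 171 mm limit.
T = 604 − 2·168 = 268 mm, which satisfies the 260 mm minimum.
Going = (14 − 1) × 268 = 3484 mm.
Add landings: 3484 + 1242 + 1219 = 5945 mm.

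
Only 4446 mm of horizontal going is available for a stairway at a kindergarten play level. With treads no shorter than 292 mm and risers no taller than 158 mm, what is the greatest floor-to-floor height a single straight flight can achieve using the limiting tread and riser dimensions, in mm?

4446 / 292 = 15.23, so 15 treads fit.
Risers = treads + 1 = 16.
Maximum height = 16 × 158 = 2528 mm.

2528 mm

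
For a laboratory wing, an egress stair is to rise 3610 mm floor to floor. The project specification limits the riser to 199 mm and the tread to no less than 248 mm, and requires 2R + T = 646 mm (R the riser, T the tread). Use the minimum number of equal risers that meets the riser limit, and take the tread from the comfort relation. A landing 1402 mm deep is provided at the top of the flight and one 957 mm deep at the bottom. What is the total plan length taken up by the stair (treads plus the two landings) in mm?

7147 mm

At most 199 each: 3610/199 = 18.14, giving 19 risers.
Riser R = 3610 / 19 = 190 mm, within the 199 mm limit.
From 2R + T = 646: T = 646 − 380 = 266 mm.
19 risers give 18 treads; going = 18 × 266 = 4788 mm.
Add landings: 4788 + 1402 + 957 = 7147 mm.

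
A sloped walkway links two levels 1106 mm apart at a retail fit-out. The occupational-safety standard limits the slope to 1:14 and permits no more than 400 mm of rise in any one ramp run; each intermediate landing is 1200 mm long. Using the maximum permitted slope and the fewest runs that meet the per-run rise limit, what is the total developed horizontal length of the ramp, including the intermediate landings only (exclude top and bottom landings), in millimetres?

At most 400 each: 1106/400 = 2.77, giving 3 ramp runs. That means 2 intermediate landings.
Ramp run (horizontal) at 1:14: 1106 × 14 = 15484 mm.
2 intermediate landings contribute 2 × 1200 = 2400 mm.
Total developed length = 15484 + 2400 = 17884 mm.

17884 mm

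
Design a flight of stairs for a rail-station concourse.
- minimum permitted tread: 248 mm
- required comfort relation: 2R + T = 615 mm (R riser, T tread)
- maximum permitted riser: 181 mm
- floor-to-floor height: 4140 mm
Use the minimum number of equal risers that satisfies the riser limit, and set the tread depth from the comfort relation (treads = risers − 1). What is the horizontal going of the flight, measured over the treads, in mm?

5610 mm

4140 / 181 = 22.87, so 23 risers are needed.
Riser R = 4140 / 23 = 180 mm, within the 181 mm limit.
T = 615 − 2·180 = 255 mm, which satisfies the 248 mm minimum.
23 risers give 22 treads; going = 22 × 255 = 5610 mm.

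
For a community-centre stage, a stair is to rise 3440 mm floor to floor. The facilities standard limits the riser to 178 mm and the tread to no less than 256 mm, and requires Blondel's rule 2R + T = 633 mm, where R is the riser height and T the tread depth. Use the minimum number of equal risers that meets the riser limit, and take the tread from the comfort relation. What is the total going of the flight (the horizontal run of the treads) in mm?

5491 mm

At most 178 each: 3440/178 = 19.33, giving 20 risers.
Riser R = 3440 / 20 = 172 mm, within the 178 mm limit.
From 2R + T = 633: T = 633 − 344 = 289 mm.
20 risers give 19 treads; going = 19 × 289 = 5491 mm.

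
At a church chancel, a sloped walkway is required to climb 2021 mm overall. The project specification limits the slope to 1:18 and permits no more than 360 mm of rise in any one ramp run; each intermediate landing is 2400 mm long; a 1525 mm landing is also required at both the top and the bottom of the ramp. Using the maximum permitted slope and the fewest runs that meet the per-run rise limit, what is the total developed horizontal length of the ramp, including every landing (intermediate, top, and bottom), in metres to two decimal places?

51.43 m

⌈2021/360⌉ = 6 ramp runs. That means 5 intermediate landings.
Horizontal run for 2021 mm of rise at 1:18 is 2021 × 18 = 36378 mm.
5 intermediate landings contribute 5 × 2400 = 12000 mm.
Top and bottom landings: 2 × 1525 = 3050 mm.
Total = 36378 + 12000 + 3050 = 51428 mm.
= 51.43 m.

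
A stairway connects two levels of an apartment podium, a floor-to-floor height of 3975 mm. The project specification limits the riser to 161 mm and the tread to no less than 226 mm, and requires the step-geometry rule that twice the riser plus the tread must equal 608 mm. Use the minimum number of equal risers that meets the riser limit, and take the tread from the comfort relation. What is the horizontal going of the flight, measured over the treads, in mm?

6960 mm

3975 / 161 = 24.689 → round up to 25 risers.
Riser R = 3975 / 25 = 159 mm, within the 161 mm limit.
Tread T = 608 − 2 × 159 = 290 mm (≥ 226 mm).
Treads = 25 − 1 = 24; going = 24 × 290 = 6960 mm.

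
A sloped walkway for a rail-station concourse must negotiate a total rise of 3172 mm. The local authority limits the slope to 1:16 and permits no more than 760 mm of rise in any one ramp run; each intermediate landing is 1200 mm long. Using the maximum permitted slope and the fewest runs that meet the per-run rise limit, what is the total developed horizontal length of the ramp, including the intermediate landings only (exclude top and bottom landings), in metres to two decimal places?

55.55 m

At most 760 each: 3172/760 = 4.17, giving 5 ramp runs. That means 4 intermediate landings.
Horizontal run for 3172 mm of rise at 1:16 is 3172 × 16 = 50752 mm.
Intermediate landings: 4 × 1200 = 4800 mm.
Total developed length = 50752 + 4800 = 55552 mm.
= 55.55 m.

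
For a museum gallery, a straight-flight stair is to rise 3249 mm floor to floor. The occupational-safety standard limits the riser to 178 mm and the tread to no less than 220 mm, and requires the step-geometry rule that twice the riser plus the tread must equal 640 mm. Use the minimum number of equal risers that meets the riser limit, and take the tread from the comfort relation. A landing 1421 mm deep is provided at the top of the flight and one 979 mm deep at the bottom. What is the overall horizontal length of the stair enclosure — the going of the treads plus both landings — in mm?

7764 mm

At most 178 each: 3249/178 = 18.25, giving 19 risers.
R = 3249 ÷ 19 = 171 mm.
From 2R + T = 640: T = 640 − 342 = 298 mm.
Treads = 19 − 1 = 18; going = 18 × 298 = 5364 mm.
Add landings: 5364 + 1421 + 979 = 7764 mm.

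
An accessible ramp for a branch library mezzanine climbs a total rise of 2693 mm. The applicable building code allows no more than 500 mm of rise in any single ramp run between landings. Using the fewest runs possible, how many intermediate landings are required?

2693 / 500 = 5.39, so 6 ramp runs are needed.
6 runs are separated by 5 intermediate landings.

5 intermediate landings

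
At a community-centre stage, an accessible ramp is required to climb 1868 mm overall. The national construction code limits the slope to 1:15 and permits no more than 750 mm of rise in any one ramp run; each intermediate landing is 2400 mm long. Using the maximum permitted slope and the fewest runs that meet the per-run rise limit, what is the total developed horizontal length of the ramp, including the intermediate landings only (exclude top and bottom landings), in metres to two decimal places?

⌈1868/750⌉ = 3 ramp runs. That means 2 intermediate landings.
Horizontal run for 1868 mm of rise at 1:15 is 1868 × 15 = 28020 mm.
Intermediate landings: 2 × 2400 = 4800 mm.
Total developed length = 28020 + 4800 = 32820 mm.
= 32.82 m.

32.82 m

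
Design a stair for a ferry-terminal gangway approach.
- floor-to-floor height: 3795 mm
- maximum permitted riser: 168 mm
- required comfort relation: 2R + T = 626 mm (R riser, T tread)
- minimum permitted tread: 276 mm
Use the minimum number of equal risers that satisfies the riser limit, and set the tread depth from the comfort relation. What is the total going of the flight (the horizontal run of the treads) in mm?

6512 mm

⌈3795/168⌉ = 23 risers.
R = 3795 ÷ 23 = 165 mm.
Tread T = 626 − 2 × 165 = 296 mm (≥ 276 mm).
Going = (23 − 1) × 296 = 6512 mm.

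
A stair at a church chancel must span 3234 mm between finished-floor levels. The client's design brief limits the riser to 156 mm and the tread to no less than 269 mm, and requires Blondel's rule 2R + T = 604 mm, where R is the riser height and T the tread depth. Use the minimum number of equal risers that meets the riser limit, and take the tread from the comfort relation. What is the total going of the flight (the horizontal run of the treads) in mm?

At most 156 each: 3234/156 = 20.73, giving 21 risers.
R = 3234 ÷ 21 = 154 mm.
T = 604 − 2·154 = 296 mm, which satisfies the 269 mm minimum.
21 risers give 20 treads; going = 20 × 296 = 5920 mm.

5920 mm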